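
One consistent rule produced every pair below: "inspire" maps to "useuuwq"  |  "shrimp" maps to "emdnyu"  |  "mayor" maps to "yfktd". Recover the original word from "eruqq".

Shifts by position in inspire: pos 0: i→u (+12), pos 1: n→s (+5), pos 2: s→e (+12), pos 3: p→u (+5) — repeating every 2. A repeating key of period 2 is used — shifts +12, +5 over and over.
Reversing it on eruqq: e−12=s, r−5=m, u−12=i, q−5=l, q−12=e.

smile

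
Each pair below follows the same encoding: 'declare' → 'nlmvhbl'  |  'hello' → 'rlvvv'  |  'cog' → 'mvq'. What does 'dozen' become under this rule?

Vowels shift forward by 7 and consonants shift forward by 10.
On dozen: d(cons)+10=n, o(vowel)+7=v, z(cons)+10=j, e(vowel)+7=l, n(cons)+10=x.

nvjlx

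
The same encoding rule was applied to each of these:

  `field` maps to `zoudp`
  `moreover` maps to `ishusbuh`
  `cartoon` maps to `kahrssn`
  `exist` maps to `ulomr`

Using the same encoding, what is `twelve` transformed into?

rgudbu

f(5)→z(25) and i(8)→o(14) fit y≡5x+0 (mod 26); the inverse of 5 mod 26 is 21. Each letter's alphabet position (a=0..z=25) is mapped through 5·x+0 mod 26 — an affine cipher.
Applying it to twelve: t(19)→5·19+0≡17=r; w(22)→5·22+0≡6=g; e(4)→5·4+0≡20=u; l(11)→5·11+0≡3=d; v(21)→5·21+0≡1=b; e(4)→5·4+0≡20=u (all mod 26).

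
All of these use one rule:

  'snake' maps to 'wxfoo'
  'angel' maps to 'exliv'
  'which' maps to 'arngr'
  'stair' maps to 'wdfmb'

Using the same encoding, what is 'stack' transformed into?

Shifts by position in snake: pos 0: s→w (+4), pos 1: n→x (+10), pos 2: a→f (+5), pos 3: k→o (+4), pos 4: e→o (+10) — repeating every 3. It's a Vigenère-style cipher with numeric key [4,10,5]: position i shifts by key[i mod 3].
For stack: s+4=w, t+10=d, a+5=f, c+4=g, k+10=u.

wdfgu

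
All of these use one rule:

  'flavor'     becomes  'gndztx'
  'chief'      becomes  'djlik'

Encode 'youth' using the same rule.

In flavor: f→g is +1, l→n is +2, a→d is +3, v→z is +4 — the shift increases by 1 each position. Letter i (0-indexed) is shifted by i+1, so successive shifts are 1, 2, 3, ….
On youth: y+1=z, o+2=q, u+3=x, t+4=x, h+5=m.

zqxxm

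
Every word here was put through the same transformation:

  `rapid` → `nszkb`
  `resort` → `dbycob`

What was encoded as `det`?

The word is reversed, then every letter is shifted forward by 10.
Reversing it on det: shift back: d−10=t, e−10=u, t−10=j → tuj; then reverse → jut.

jut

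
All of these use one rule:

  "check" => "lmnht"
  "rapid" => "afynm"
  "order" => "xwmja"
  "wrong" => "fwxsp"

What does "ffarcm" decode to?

warmth

The shifts repeat in a cycle of length 2: positions 0,1,… shift by +9, +5, then the pattern repeats.
Reversing it on ffarcm: f−9=w, f−5=a, a−9=r, r−5=m, c−9=t, m−5=h.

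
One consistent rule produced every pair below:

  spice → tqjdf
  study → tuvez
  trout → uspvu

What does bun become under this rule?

cvo

Compare letters: s→t is +1, p→q is +1, i→j is +1 — a constant shift. It's a constant shift of +1 (ROT1).
Applying it to bun: b+1=c, u+1=v, n+1=o.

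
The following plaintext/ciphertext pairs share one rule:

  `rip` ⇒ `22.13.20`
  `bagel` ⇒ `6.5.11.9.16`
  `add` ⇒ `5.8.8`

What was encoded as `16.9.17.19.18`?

lemon

The number is (letter's place in the alphabet, a=1) + 4.
Reversing it on 16.9.17.19.18: 16→(16−4)÷1=12=l, 9→(9−4)÷1=5=e, 17→(17−4)÷1=13=m, 19→(19−4)÷1=15=o, 18→(18−4)÷1=14=n.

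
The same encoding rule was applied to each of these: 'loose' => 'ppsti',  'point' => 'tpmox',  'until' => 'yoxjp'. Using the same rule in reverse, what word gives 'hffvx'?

debut

The shifts repeat in a cycle of length 2: positions 0,1,… shift by +4, +1, then the pattern repeats.
Decoding hffvx: h−4=d, f−1=e, f−4=b, v−1=u, x−4=t.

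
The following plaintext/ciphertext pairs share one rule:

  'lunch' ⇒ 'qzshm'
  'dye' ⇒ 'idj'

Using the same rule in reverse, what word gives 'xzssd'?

Compare letters: l→q is +5, u→z is +5, n→s is +5 — a constant shift. Every letter moves 5 places later in the alphabet, wrapping around z→a.
Undoing it on xzssd: x−5=s, z−5=u, s−5=n, s−5=n, d−5=y.

sunny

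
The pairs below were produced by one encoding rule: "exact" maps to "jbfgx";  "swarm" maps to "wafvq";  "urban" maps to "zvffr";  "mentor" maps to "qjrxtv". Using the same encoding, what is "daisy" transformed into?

hfnwc

The shift depends on letter class: consonant x→b is +4, but vowel e→j is +5. Vowels shift forward by 5 and consonants shift forward by 4.
Applying it to daisy: d(cons)+4=h, a(vowel)+5=f, i(vowel)+5=n, s(cons)+4=w, y(cons)+4=c.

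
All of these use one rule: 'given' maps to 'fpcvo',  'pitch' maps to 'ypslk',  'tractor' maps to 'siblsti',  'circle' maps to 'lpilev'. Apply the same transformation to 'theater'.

g(6)→f(5) and i(8)→p(15) fit y≡5x+1 (mod 26); the inverse of 5 mod 26 is 21. Each letter's alphabet position (a=0..z=25) is mapped through 5·x+1 mod 26 — an affine cipher.
For theater: t(19)→5·19+1≡18=s; h(7)→5·7+1≡10=k; e(4)→5·4+1≡21=v; a(0)→5·0+1≡1=b; t(19)→5·19+1≡18=s; e(4)→5·4+1≡21=v; r(17)→5·17+1≡8=i (all mod 26).

skvbsvi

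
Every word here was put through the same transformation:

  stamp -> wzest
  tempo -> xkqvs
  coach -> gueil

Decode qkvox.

A repeating key of period 2 is used — shifts +4, +6 over and over.
Decoding qkvox: q−4=m, k−6=e, v−4=r, o−6=i, x−4=t.

merit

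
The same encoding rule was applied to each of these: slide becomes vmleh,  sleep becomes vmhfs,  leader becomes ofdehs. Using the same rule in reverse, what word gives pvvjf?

music

The shifts repeat in a cycle of length 2: positions 0,1,… shift by +3, +1, then the pattern repeats.
Undoing it on pvvjf: p−3=m, v−1=u, v−3=s, j−1=i, f−3=c.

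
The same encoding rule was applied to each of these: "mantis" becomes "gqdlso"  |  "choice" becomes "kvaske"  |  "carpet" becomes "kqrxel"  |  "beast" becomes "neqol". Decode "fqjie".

m(12)→g(6) and a(0)→q(16) fit y≡23x+16 (mod 26); the inverse of 23 mod 26 is 17. This is an affine cipher: with a=0,…,z=25, each position x becomes (23x+16) mod 26.
Decoding fqjie: f(5)→17·(5−16)≡21=v; q(16)→17·(16−16)≡0=a; j(9)→17·(9−16)≡11=l; i(8)→17·(8−16)≡20=u; e(4)→17·(4−16)≡4=e (all mod 26).

value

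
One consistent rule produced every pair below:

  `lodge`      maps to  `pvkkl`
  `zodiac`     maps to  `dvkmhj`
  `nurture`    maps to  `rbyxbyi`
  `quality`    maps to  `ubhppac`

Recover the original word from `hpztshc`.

A repeating key of period 3 is used — shifts +4, +7, +7 over and over.
Reversing it on hpztshc: h−4=d, p−7=i, z−7=s, t−4=p, s−7=l, h−7=a, c−4=y.

display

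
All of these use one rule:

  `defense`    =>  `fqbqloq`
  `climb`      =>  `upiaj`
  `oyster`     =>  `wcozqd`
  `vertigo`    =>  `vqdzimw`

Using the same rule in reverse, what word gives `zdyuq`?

trace

This is an affine cipher: with a=0,…,z=25, each position x becomes (11x+24) mod 26.
Reversing it on zdyuq: z(25)→19·(25−24)≡19=t; d(3)→19·(3−24)≡17=r; y(24)→19·(24−24)≡0=a; u(20)→19·(20−24)≡2=c; q(16)→19·(16−24)≡4=e (all mod 26).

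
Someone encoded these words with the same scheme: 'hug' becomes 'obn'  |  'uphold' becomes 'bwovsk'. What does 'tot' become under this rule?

Compare letters: h→o is +7, u→b is +7, g→n is +7 — a constant shift. This is a Caesar cipher with shift 7.
Applying it to tot: t+7=a, o+7=v, t+7=a.

ava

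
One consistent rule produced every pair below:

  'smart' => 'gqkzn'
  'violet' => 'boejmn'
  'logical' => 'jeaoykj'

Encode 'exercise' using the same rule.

mpmzyogm

Each letter's alphabet position (a=0..z=25) is mapped through 7·x+10 mod 26 — an affine cipher.
For exercise: e(4)→7·4+10≡12=m; x(23)→7·23+10≡15=p; e(4)→7·4+10≡12=m; r(17)→7·17+10≡25=z; c(2)→7·2+10≡24=y; i(8)→7·8+10≡14=o; s(18)→7·18+10≡6=g; e(4)→7·4+10≡12=m (all mod 26).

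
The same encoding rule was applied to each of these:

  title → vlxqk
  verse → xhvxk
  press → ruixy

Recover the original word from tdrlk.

range

In title: t→v is +2, i→l is +3, t→x is +4, l→q is +5 — the shift increases by 1 each position. The shift increases by 1 at each position, starting from +2: 2, 3, 4, ….
Decoding tdrlk: t−2=r, d−3=a, r−4=n, l−5=g, k−6=e.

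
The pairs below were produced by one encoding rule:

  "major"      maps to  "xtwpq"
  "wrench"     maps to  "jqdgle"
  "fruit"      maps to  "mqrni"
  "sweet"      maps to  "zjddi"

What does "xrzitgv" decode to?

This is an affine cipher: with a=0,…,z=25, each position x becomes (9x+19) mod 26.
Decoding xrzitgv: x(23)→3·(23−19)≡12=m; r(17)→3·(17−19)≡20=u; z(25)→3·(25−19)≡18=s; i(8)→3·(8−19)≡19=t; t(19)→3·(19−19)≡0=a; g(6)→3·(6−19)≡13=n; v(21)→3·(21−19)≡6=g (all mod 26).

mustang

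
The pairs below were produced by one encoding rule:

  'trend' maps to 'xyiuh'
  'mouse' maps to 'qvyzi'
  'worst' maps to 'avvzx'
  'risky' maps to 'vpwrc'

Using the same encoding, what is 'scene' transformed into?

wjiui

It's a Vigenère-style cipher with numeric key [4,7]: position i shifts by key[i mod 2].
For scene: s+4=w, c+7=j, e+4=i, n+7=u, e+4=i.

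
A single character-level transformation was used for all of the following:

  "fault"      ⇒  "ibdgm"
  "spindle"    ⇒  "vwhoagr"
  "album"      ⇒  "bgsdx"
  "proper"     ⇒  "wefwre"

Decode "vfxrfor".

f(5)→i(8) and a(0)→b(1) fit y≡17x+1 (mod 26); the inverse of 17 mod 26 is 23. This is an affine cipher: with a=0,…,z=25, each position x becomes (17x+1) mod 26.
Reversing it on vfxrfor: v(21)→23·(21−1)≡18=s; f(5)→23·(5−1)≡14=o; x(23)→23·(23−1)≡12=m; r(17)→23·(17−1)≡4=e; f(5)→23·(5−1)≡14=o; o(14)→23·(14−1)≡13=n; r(17)→23·(17−1)≡4=e (all mod 26).

someone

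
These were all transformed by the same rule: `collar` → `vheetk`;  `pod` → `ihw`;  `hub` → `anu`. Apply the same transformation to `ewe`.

Compare letters: c→v is +19, o→h is +19, l→e is +19 — a constant shift. Each letter is shifted forward by 19 in the alphabet (a Caesar shift of +19).
For ewe: e+19=x, w+19=p, e+19=x.

xpx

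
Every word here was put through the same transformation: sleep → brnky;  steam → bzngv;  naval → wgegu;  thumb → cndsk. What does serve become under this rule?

bkabn

Shifts by position in sleep: pos 0: s→b (+9), pos 1: l→r (+6), pos 2: e→n (+9), pos 3: e→k (+6) — repeating every 2. The shifts repeat in a cycle of length 2: positions 0,1,… shift by +9, +6, then the pattern repeats.
Applying it to serve: s+9=b, e+6=k, r+9=a, v+6=b, e+9=n.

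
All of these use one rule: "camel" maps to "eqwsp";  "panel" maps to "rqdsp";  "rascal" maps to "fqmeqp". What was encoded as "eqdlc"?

candy

This is an affine cipher: with a=0,…,z=25, each position x becomes (7x+16) mod 26.
Decoding eqdlc: e(4)→15·(4−16)≡2=c; q(16)→15·(16−16)≡0=a; d(3)→15·(3−16)≡13=n; l(11)→15·(11−16)≡3=d; c(2)→15·(2−16)≡24=y (all mod 26).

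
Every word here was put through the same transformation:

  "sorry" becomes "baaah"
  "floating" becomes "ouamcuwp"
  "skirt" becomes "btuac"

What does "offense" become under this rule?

aooqwbq

The shift depends on letter class: consonant s→b is +9, but vowel o→a is +12. Two shifts are in play — +12 for a/e/i/o/u, +9 for every other letter.
On offense: o(vowel)+12=a, f(cons)+9=o, f(cons)+9=o, e(vowel)+12=q, n(cons)+9=w, s(cons)+9=b, e(vowel)+12=q.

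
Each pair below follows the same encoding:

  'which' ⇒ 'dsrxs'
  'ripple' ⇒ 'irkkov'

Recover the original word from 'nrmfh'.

minus

Each pair mirrors across the alphabet (w↔d, h↔s, i↔r): positions sum to 25. This is the alphabet-reversal cipher (Atbash): a becomes z, b becomes y, etc.
Reversing it on nrmfh: n↔m, r↔i, m↔n, f↔u, h↔s.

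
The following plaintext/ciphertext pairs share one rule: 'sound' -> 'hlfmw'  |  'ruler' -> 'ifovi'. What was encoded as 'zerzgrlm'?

aviation

Letters are reflected about the middle of the alphabet (position → 25−position): Atbash.
Reversing it on zerzgrlm: z↔a, e↔v, r↔i, z↔a, g↔t, r↔i, l↔o, m↔n.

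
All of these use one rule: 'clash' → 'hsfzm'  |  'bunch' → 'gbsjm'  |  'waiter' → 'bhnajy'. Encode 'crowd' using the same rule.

hytdi

Shifts by position in clash: pos 0: c→h (+5), pos 1: l→s (+7), pos 2: a→f (+5), pos 3: s→z (+7) — repeating every 2. A repeating key of period 2 is used — shifts +5, +7 over and over.
For crowd: c+5=h, r+7=y, o+5=t, w+7=d, d+5=i.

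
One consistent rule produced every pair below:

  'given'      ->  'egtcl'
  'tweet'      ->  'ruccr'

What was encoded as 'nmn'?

Each letter is shifted forward by 24 in the alphabet (a Caesar shift of +24).
Decoding nmn: n−24=p, m−24=o, n−24=p.

pop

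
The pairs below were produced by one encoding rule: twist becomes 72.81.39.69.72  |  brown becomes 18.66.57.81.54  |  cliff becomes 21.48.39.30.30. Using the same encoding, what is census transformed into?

21.27.54.69.75.69

t(#20)→72 and w(#23)→81: differences scale by 3, so n = 3·pos + 12. Each letter becomes 3×(its alphabet position, a=1..z=26) + 12.
On census: c=3→21, e=5→27, n=14→54, s=19→69, u=21→75, s=19→69.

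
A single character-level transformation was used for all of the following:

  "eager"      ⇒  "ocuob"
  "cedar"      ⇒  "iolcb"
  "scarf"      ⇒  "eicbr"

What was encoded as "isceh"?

e(4)→o(14) and a(0)→c(2) fit y≡3x+2 (mod 26); the inverse of 3 mod 26 is 9. Each letter's alphabet position (a=0..z=25) is mapped through 3·x+2 mod 26 — an affine cipher.
Undoing it on isceh: i(8)→9·(8−2)≡2=c; s(18)→9·(18−2)≡14=o; c(2)→9·(2−2)≡0=a; e(4)→9·(4−2)≡18=s; h(7)→9·(7−2)≡19=t (all mod 26).

coast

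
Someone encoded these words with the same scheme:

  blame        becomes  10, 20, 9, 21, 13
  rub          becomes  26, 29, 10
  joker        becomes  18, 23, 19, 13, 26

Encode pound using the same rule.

Letters become their 1-based position plus 8 (so a→9, b→10, …).
On pound: p=16→24, o=15→23, u=21→29, n=14→22, d=4→12.

24, 23, 29, 22, 12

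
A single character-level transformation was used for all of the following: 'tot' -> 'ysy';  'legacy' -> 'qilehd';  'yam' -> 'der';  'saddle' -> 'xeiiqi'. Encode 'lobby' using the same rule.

qsggd

The shift depends on letter class: consonant t→y is +5, but vowel o→s is +4. Vowels shift forward by 4 and consonants shift forward by 5.
On lobby: l(cons)+5=q, o(vowel)+4=s, b(cons)+5=g, b(cons)+5=g, y(cons)+5=d.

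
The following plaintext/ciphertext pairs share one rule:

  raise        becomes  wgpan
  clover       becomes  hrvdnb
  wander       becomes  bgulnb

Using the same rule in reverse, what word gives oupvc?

Letter i (0-indexed) is shifted by i+5, so successive shifts are 5, 6, 7, ….
Decoding oupvc: o−5=j, u−6=o, p−7=i, v−8=n, c−9=t.

joint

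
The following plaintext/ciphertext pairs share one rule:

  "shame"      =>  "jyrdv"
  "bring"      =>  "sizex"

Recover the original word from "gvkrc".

Every letter moves 17 places later in the alphabet, wrapping around z→a.
Undoing it on gvkrc: g−17=p, v−17=e, k−17=t, r−17=a, c−17=l.

petal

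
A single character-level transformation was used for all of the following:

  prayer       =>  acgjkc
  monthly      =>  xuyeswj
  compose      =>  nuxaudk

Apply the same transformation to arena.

gckyg

The shift depends on letter class: consonant p→a is +11, but vowel a→g is +6. Two shifts are in play — +6 for a/e/i/o/u, +11 for every other letter.
Applying it to arena: a(vowel)+6=g, r(cons)+11=c, e(vowel)+6=k, n(cons)+11=y, a(vowel)+6=g.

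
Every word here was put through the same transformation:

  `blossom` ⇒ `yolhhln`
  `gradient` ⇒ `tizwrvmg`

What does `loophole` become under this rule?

ollkslov

This is the alphabet-reversal cipher (Atbash): a becomes z, b becomes y, etc.
Applying it to loophole: l↔o, o↔l, o↔l, p↔k, h↔s, o↔l, l↔o, e↔v.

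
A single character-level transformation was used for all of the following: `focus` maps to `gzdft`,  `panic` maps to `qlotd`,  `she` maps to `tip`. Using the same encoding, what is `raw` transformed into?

slx

Two shifts are in play — +11 for a/e/i/o/u, +1 for every other letter.
For raw: r(cons)+1=s, a(vowel)+11=l, w(cons)+1=x.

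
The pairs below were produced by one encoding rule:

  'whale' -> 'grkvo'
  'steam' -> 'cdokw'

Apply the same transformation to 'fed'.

pon

Compare letters: w→g is +10, h→r is +10, a→k is +10 — a constant shift. It's a constant shift of +10 (ROT10).
On fed: f+10=p, e+10=o, d+10=n.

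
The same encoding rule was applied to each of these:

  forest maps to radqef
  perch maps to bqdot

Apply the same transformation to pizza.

Compare letters: f→r is +12, o→a is +12, r→d is +12 — a constant shift. It's a constant shift of +12 (ROT12).
On pizza: p+12=b, i+12=u, z+12=l, z+12=l, a+12=m.

bullm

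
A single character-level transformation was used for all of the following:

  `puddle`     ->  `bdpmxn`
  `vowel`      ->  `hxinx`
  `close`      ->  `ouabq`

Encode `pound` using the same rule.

bxgwp

Shifts by position in puddle: pos 0: p→b (+12), pos 1: u→d (+9), pos 2: d→p (+12), pos 3: d→m (+9) — repeating every 2. The shifts repeat in a cycle of length 2: positions 0,1,… shift by +12, +9, then the pattern repeats.
For pound: p+12=b, o+9=x, u+12=g, n+9=w, d+12=p.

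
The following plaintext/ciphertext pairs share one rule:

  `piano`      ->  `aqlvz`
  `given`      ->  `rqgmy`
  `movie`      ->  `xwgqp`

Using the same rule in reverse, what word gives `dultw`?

small

The shifts repeat in a cycle of length 2: positions 0,1,… shift by +11, +8, then the pattern repeats.
Decoding dultw: d−11=s, u−8=m, l−11=a, t−8=l, w−11=l.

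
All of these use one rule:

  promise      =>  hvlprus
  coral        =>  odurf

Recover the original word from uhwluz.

writer

Read the word backwards and shift each letter +3.
Reversing it on uhwluz: shift back: u−3=r, h−3=e, w−3=t, l−3=i, u−3=r, z−3=w → retirw; then reverse → writer.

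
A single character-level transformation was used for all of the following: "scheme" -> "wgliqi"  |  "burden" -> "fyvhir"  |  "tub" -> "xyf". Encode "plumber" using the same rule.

Compare letters: s→w is +4, c→g is +4, h→l is +4 — a constant shift. Each letter is shifted forward by 4 in the alphabet (a Caesar shift of +4).
For plumber: p+4=t, l+4=p, u+4=y, m+4=q, b+4=f, e+4=i, r+4=v.

tpyqfiv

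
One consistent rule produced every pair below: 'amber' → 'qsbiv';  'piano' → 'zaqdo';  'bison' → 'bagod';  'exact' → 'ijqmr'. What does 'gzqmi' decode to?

a(0)→q(16) and m(12)→s(18) fit y≡11x+16 (mod 26); the inverse of 11 mod 26 is 19. This is an affine cipher: with a=0,…,z=25, each position x becomes (11x+16) mod 26.
Reversing it on gzqmi: g(6)→19·(6−16)≡18=s; z(25)→19·(25−16)≡15=p; q(16)→19·(16−16)≡0=a; m(12)→19·(12−16)≡2=c; i(8)→19·(8−16)≡4=e (all mod 26).

space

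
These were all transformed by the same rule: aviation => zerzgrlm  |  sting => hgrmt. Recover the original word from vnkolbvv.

employee

Letters are reflected about the middle of the alphabet (position → 25−position): Atbash.
Reversing it on vnkolbvv: v↔e, n↔m, k↔p, o↔l, l↔o, b↔y, v↔e, v↔e.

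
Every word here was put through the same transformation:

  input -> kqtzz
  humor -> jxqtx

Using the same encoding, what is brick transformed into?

In input: i→k is +2, n→q is +3, p→t is +4, u→z is +5 — the shift increases by 1 each position. Letter i (0-indexed) is shifted by i+2, so successive shifts are 2, 3, 4, ….
On brick: b+2=d, r+3=u, i+4=m, c+5=h, k+6=q.

dumhq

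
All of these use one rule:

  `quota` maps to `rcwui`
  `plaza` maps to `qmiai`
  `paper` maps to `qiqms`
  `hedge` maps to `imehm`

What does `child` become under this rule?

diqme

Vowels shift forward by 8 and consonants shift forward by 1.
On child: c(cons)+1=d, h(cons)+1=i, i(vowel)+8=q, l(cons)+1=m, d(cons)+1=e.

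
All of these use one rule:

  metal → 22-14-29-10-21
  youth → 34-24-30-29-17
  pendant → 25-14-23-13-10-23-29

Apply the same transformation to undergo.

m is letter #13 and maps to 22: an offset of 9. Letters become their 1-based position plus 9 (so a→10, b→11, …).
For undergo: u=21→30, n=14→23, d=4→13, e=5→14, r=18→27, g=7→16, o=15→24.

30-23-13-14-27-16-24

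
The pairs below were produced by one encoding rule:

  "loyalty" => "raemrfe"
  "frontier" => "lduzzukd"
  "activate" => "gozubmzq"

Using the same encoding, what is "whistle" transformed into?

A repeating key of period 2 is used — shifts +6, +12 over and over.
For whistle: w+6=c, h+12=t, i+6=o, s+12=e, t+6=z, l+12=x, e+6=k.

ctoezxk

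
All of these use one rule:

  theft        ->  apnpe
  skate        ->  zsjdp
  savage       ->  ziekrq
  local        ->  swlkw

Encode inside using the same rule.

In theft: t→a is +7, h→p is +8, e→n is +9, f→p is +10 — the shift increases by 1 each position. Each letter shifts forward by (position + 7), i.e. 7, 8, 9, … — the shift grows by one for each successive letter.
For inside: i+7=p, n+8=v, s+9=b, i+10=s, d+11=o, e+12=q.

pvbsoq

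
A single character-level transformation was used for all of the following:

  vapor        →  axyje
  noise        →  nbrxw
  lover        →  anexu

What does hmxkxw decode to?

nobody

The output letters match the input read backwards, each shifted +9: vapor reversed is ropav. The word is reversed, then every letter is shifted forward by 9.
Reversing it on hmxkxw: shift back: h−9=y, m−9=d, x−9=o, k−9=b, x−9=o, w−9=n → ydobon; then reverse → nobody.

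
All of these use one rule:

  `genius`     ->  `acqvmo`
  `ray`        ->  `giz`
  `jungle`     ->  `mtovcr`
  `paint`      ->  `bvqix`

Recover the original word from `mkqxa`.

spice

The output letters match the input read backwards, each shifted +8: genius reversed is suineg. Two steps: reverse the string, then apply a Caesar shift of +8.
Undoing it on mkqxa: shift back: m−8=e, k−8=c, q−8=i, x−8=p, a−8=s → ecips; then reverse → spice.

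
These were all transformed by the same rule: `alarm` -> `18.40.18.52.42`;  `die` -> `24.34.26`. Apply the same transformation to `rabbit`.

a(#1)→18 and l(#12)→40: differences scale by 2, so n = 2·pos + 16. With a=1..z=26, the number is 2·pos + 16.
For rabbit: r=18→52, a=1→18, b=2→20, b=2→20, i=9→34, t=20→56.

52.18.20.20.34.56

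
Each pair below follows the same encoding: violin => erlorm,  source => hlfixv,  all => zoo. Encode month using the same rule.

Each pair mirrors across the alphabet (v↔e, i↔r, o↔l): positions sum to 25. Letters are reflected about the middle of the alphabet (position → 25−position): Atbash.
Applying it to month: m↔n, o↔l, n↔m, t↔g, h↔s.

nlmgs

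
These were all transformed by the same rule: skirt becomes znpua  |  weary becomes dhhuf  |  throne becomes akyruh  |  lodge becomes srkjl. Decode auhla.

trait

Shifts by position in skirt: pos 0: s→z (+7), pos 1: k→n (+3), pos 2: i→p (+7), pos 3: r→u (+3) — repeating every 2. A repeating key of period 2 is used — shifts +7, +3 over and over.
Undoing it on auhla: a−7=t, u−3=r, h−7=a, l−3=i, a−7=t.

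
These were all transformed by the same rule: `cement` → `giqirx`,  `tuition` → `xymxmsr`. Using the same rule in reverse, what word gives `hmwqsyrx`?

Each letter is shifted forward by 4 in the alphabet (a Caesar shift of +4).
Decoding hmwqsyrx: h−4=d, m−4=i, w−4=s, q−4=m, s−4=o, y−4=u, r−4=n, x−4=t.

dismount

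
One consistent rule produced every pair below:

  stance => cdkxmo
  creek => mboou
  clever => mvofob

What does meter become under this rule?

It's a constant shift of +10 (ROT10).
For meter: m+10=w, e+10=o, t+10=d, e+10=o, r+10=b.

wodob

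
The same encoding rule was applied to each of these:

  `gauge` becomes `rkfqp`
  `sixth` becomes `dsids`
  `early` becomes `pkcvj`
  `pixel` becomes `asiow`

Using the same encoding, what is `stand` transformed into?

ddlxo

Shifts by position in gauge: pos 0: g→r (+11), pos 1: a→k (+10), pos 2: u→f (+11), pos 3: g→q (+10) — repeating every 2. The shifts repeat in a cycle of length 2: positions 0,1,… shift by +11, +10, then the pattern repeats.
For stand: s+11=d, t+10=d, a+11=l, n+10=x, d+11=o.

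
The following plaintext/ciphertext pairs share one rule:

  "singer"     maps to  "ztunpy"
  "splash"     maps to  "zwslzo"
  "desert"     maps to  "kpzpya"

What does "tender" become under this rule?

apukpy

The shift depends on letter class: consonant s→z is +7, but vowel i→t is +11. Two shifts are in play — +11 for a/e/i/o/u, +7 for every other letter.
For tender: t(cons)+7=a, e(vowel)+11=p, n(cons)+7=u, d(cons)+7=k, e(vowel)+11=p, r(cons)+7=y.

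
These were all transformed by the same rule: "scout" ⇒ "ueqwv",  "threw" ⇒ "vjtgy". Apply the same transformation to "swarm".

Compare letters: s→u is +2, c→e is +2, o→q is +2 — a constant shift. Every letter moves 2 places later in the alphabet, wrapping around z→a.
On swarm: s+2=u, w+2=y, a+2=c, r+2=t, m+2=o.

uycto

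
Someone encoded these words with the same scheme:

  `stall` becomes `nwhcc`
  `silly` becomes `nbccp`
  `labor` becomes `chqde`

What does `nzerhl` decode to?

scream

Treating letters as 0–25, the rule is x ↦ 9x + 7 (mod 26).
Reversing it on nzerhl: n(13)→3·(13−7)≡18=s; z(25)→3·(25−7)≡2=c; e(4)→3·(4−7)≡17=r; r(17)→3·(17−7)≡4=e; h(7)→3·(7−7)≡0=a; l(11)→3·(11−7)≡12=m (all mod 26).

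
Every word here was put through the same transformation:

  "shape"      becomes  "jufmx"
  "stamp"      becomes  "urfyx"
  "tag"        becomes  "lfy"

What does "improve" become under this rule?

Read the word backwards and shift each letter +5.
On improve: reverse → evorpmi; then shift: e+5=j, v+5=a, o+5=t, r+5=w, p+5=u, m+5=r, i+5=n.

jatwurn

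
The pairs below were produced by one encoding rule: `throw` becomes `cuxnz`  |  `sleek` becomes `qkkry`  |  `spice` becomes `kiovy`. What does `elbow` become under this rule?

The output letters match the input read backwards, each shifted +6: throw reversed is worht. The word is reversed, then every letter is shifted forward by 6.
On elbow: reverse → woble; then shift: w+6=c, o+6=u, b+6=h, l+6=r, e+6=k.

cuhrk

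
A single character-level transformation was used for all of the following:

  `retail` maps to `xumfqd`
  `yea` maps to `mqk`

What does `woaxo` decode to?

clock

The output letters match the input read backwards, each shifted +12: retail reversed is liater. Two steps: reverse the string, then apply a Caesar shift of +12.
Reversing it on woaxo: shift back: w−12=k, o−12=c, a−12=o, x−12=l, o−12=c → kcolc; then reverse → clock.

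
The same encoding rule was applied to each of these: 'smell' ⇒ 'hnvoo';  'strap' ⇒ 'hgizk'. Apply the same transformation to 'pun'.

This is the alphabet-reversal cipher (Atbash): a becomes z, b becomes y, etc.
On pun: p↔k, u↔f, n↔m.

kfm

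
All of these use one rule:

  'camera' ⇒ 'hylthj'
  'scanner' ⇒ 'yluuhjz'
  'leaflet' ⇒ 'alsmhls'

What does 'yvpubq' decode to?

The word is reversed, then every letter is shifted forward by 7.
Undoing it on yvpubq: shift back: y−7=r, v−7=o, p−7=i, u−7=n, b−7=u, q−7=j → roinuj; then reverse → junior.

junior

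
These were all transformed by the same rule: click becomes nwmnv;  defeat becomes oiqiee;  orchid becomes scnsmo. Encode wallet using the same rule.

hewwie

The shift depends on letter class: consonant c→n is +11, but vowel i→m is +4. Two shifts are in play — +4 for a/e/i/o/u, +11 for every other letter.
On wallet: w(cons)+11=h, a(vowel)+4=e, l(cons)+11=w, l(cons)+11=w, e(vowel)+4=i, t(cons)+11=e.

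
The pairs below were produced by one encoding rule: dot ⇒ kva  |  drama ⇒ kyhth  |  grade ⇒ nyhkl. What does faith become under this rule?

Compare letters: d→k is +7, o→v is +7, t→a is +7 — a constant shift. It's a constant shift of +7 (ROT7).
Applying it to faith: f+7=m, a+7=h, i+7=p, t+7=a, h+7=o.

mhpao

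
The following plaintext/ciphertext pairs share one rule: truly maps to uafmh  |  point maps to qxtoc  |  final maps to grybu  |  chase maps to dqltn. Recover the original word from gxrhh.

Shifts by position in truly: pos 0: t→u (+1), pos 1: r→a (+9), pos 2: u→f (+11), pos 3: l→m (+1), pos 4: y→h (+9) — repeating every 3. It's a Vigenère-style cipher with numeric key [1,9,11]: position i shifts by key[i mod 3].
Reversing it on gxrhh: g−1=f, x−9=o, r−11=g, h−1=g, h−9=y.

foggy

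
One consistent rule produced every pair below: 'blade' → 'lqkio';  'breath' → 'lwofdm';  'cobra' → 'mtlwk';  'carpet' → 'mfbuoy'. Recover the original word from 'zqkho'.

Shifts by position in blade: pos 0: b→l (+10), pos 1: l→q (+5), pos 2: a→k (+10), pos 3: d→i (+5) — repeating every 2. The shifts repeat in a cycle of length 2: positions 0,1,… shift by +10, +5, then the pattern repeats.
Undoing it on zqkho: z−10=p, q−5=l, k−10=a, h−5=c, o−10=e.

place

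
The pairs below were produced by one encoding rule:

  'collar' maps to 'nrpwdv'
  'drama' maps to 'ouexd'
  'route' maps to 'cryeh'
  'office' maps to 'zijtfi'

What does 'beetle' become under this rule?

Shifts by position in collar: pos 0: c→n (+11), pos 1: o→r (+3), pos 2: l→p (+4), pos 3: l→w (+11), pos 4: a→d (+3), pos 5: r→v (+4) — repeating every 3. The shifts repeat in a cycle of length 3: positions 0,1,… shift by +11, +3, +4, then the pattern repeats.
On beetle: b+11=m, e+3=h, e+4=i, t+11=e, l+3=o, e+4=i.

mhieoi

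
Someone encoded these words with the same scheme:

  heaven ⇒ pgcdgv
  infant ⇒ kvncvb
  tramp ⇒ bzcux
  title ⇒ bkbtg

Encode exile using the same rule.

The rule splits by letter class: vowels +2, consonants +8.
On exile: e(vowel)+2=g, x(cons)+8=f, i(vowel)+2=k, l(cons)+8=t, e(vowel)+2=g.

gfktg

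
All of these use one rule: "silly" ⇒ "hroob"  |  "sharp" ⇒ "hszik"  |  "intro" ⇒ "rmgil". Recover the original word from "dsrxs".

Each pair mirrors across the alphabet (s↔h, i↔r, l↔o): positions sum to 25. Each letter is replaced by its mirror in the alphabet: a↔z, b↔y, c↔x, and so on (the Atbash cipher).
Decoding dsrxs: d↔w, s↔h, r↔i, x↔c, s↔h.

which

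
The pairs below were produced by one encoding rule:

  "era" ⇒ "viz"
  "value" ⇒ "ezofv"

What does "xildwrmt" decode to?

Each pair mirrors across the alphabet (e↔v, r↔i, a↔z): positions sum to 25. Letters are reflected about the middle of the alphabet (position → 25−position): Atbash.
Undoing it on xildwrmt: x↔c, i↔r, l↔o, d↔w, w↔d, r↔i, m↔n, t↔g.

crowding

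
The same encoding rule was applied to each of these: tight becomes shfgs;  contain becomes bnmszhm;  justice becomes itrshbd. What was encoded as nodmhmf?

opening

Compare letters: t→s is +25, i→h is +25, g→f is +25 — a constant shift. Every letter moves 25 places later in the alphabet, wrapping around z→a.
Undoing it on nodmhmf: n−25=o, o−25=p, d−25=e, m−25=n, h−25=i, m−25=n, f−25=g.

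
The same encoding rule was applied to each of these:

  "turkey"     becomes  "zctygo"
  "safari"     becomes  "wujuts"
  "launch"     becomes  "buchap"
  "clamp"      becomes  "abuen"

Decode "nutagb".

parcel

t(19)→z(25) and u(20)→c(2) fit y≡3x+20 (mod 26); the inverse of 3 mod 26 is 9. Treating letters as 0–25, the rule is x ↦ 3x + 20 (mod 26).
Reversing it on nutagb: n(13)→9·(13−20)≡15=p; u(20)→9·(20−20)≡0=a; t(19)→9·(19−20)≡17=r; a(0)→9·(0−20)≡2=c; g(6)→9·(6−20)≡4=e; b(1)→9·(1−20)≡11=l (all mod 26).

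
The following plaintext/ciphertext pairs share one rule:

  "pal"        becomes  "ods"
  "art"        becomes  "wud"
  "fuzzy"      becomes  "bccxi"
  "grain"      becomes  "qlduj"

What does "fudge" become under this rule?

hjgxi

The output letters match the input read backwards, each shifted +3: pal reversed is lap. The word is reversed, then every letter is shifted forward by 3.
On fudge: reverse → egduf; then shift: e+3=h, g+3=j, d+3=g, u+3=x, f+3=i.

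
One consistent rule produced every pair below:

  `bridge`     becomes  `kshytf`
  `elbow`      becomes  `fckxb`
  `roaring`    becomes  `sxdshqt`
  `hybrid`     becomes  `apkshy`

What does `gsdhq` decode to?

b(1)→k(10) and r(17)→s(18) fit y≡7x+3 (mod 26); the inverse of 7 mod 26 is 15. Each letter's alphabet position (a=0..z=25) is mapped through 7·x+3 mod 26 — an affine cipher.
Reversing it on gsdhq: g(6)→15·(6−3)≡19=t; s(18)→15·(18−3)≡17=r; d(3)→15·(3−3)≡0=a; h(7)→15·(7−3)≡8=i; q(16)→15·(16−3)≡13=n (all mod 26).

train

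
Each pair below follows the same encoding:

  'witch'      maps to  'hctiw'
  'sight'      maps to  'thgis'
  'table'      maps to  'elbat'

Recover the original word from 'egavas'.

savage

The output letters match the input read backwards: witch reversed is hctiw. The word is simply reversed.
Decoding egavas: then reverse → savage.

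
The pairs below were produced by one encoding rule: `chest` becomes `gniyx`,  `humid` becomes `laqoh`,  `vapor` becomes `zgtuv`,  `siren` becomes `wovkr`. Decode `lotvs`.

A repeating key of period 2 is used — shifts +4, +6 over and over.
Reversing it on lotvs: l−4=h, o−6=i, t−4=p, v−6=p, s−4=o.

hippo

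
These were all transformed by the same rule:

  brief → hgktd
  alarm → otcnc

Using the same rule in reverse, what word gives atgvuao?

mystery

The output letters match the input read backwards, each shifted +2: brief reversed is feirb. Read the word backwards and shift each letter +2.
Undoing it on atgvuao: shift back: a−2=y, t−2=r, g−2=e, v−2=t, u−2=s, a−2=y, o−2=m → yretsym; then reverse → mystery.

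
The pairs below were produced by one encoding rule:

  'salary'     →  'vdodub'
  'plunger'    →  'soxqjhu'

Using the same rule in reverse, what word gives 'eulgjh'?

Compare letters: s→v is +3, a→d is +3, l→o is +3 — a constant shift. This is a Caesar cipher with shift 3.
Undoing it on eulgjh: e−3=b, u−3=r, l−3=i, g−3=d, j−3=g, h−3=e.

bridge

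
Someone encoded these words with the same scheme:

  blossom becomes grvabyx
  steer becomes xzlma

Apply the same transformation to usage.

In blossom: b→g is +5, l→r is +6, o→v is +7, s→a is +8 — the shift increases by 1 each position. Each letter shifts forward by (position + 5), i.e. 5, 6, 7, … — the shift grows by one for each successive letter.
For usage: u+5=z, s+6=y, a+7=h, g+8=o, e+9=n.

zyhon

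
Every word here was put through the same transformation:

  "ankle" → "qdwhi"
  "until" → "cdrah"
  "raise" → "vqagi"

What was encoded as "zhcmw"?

a(0)→q(16) and n(13)→d(3) fit y≡11x+16 (mod 26); the inverse of 11 mod 26 is 19. This is an affine cipher: with a=0,…,z=25, each position x becomes (11x+16) mod 26.
Reversing it on zhcmw: z(25)→19·(25−16)≡15=p; h(7)→19·(7−16)≡11=l; c(2)→19·(2−16)≡20=u; m(12)→19·(12−16)≡2=c; w(22)→19·(22−16)≡10=k (all mod 26).

pluck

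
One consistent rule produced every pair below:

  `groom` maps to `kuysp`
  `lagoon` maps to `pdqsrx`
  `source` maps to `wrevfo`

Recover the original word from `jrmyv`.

Shifts by position in groom: pos 0: g→k (+4), pos 1: r→u (+3), pos 2: o→y (+10), pos 3: o→s (+4), pos 4: m→p (+3) — repeating every 3. The shifts repeat in a cycle of length 3: positions 0,1,… shift by +4, +3, +10, then the pattern repeats.
Reversing it on jrmyv: j−4=f, r−3=o, m−10=c, y−4=u, v−3=s.

focus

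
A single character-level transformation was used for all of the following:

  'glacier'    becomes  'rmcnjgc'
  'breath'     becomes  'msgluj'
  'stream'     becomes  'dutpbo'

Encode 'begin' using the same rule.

mfito

The shifts repeat in a cycle of length 3: positions 0,1,… shift by +11, +1, +2, then the pattern repeats.
For begin: b+11=m, e+1=f, g+2=i, i+11=t, n+1=o.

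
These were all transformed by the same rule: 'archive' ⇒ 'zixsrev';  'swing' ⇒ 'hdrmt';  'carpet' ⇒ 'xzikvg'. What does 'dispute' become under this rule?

wrhkfgv

Each letter is replaced by its mirror in the alphabet: a↔z, b↔y, c↔x, and so on (the Atbash cipher).
On dispute: d↔w, i↔r, s↔h, p↔k, u↔f, t↔g, e↔v.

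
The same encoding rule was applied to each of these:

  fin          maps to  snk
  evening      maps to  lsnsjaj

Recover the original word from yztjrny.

timeout

The output letters match the input read backwards, each shifted +5: fin reversed is nif. Read the word backwards and shift each letter +5.
Reversing it on yztjrny: shift back: y−5=t, z−5=u, t−5=o, j−5=e, r−5=m, n−5=i, y−5=t → tuoemit; then reverse → timeout.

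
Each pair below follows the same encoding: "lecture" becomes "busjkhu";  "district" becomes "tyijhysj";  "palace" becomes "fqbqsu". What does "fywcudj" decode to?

Compare letters: l→b is +16, e→u is +16, c→s is +16 — a constant shift. This is a Caesar cipher with shift 16.
Decoding fywcudj: f−16=p, y−16=i, w−16=g, c−16=m, u−16=e, d−16=n, j−16=t.

pigment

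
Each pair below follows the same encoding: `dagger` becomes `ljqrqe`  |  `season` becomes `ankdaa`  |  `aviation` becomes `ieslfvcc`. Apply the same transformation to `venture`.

In dagger: d→l is +8, a→j is +9, g→q is +10, g→r is +11 — the shift increases by 1 each position. Letter i (0-indexed) is shifted by i+8, so successive shifts are 8, 9, 10, ….
Applying it to venture: v+8=d, e+9=n, n+10=x, t+11=e, u+12=g, r+13=e, e+14=s.

dnxeges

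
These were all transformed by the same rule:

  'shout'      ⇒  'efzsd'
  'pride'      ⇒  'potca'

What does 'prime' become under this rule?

The output letters match the input read backwards, each shifted +11: shout reversed is tuohs. The word is reversed, then every letter is shifted forward by 11.
On prime: reverse → emirp; then shift: e+11=p, m+11=x, i+11=t, r+11=c, p+11=a.

pxtca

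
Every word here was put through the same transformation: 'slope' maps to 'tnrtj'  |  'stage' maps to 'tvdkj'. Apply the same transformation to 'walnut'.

xcorzz

In slope: s→t is +1, l→n is +2, o→r is +3, p→t is +4 — the shift increases by 1 each position. Letter i (0-indexed) is shifted by i+1, so successive shifts are 1, 2, 3, ….
On walnut: w+1=x, a+2=c, l+3=o, n+4=r, u+5=z, t+6=z.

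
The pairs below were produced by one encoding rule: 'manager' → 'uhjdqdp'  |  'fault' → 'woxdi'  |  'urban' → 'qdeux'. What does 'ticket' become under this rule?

whnflw

The output letters match the input read backwards, each shifted +3: manager reversed is reganam. Two steps: reverse the string, then apply a Caesar shift of +3.
On ticket: reverse → tekcit; then shift: t+3=w, e+3=h, k+3=n, c+3=f, i+3=l, t+3=w.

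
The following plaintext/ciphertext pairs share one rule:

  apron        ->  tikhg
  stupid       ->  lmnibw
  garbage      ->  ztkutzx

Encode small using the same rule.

lftee

This is a Caesar cipher with shift 19.
On small: s+19=l, m+19=f, a+19=t, l+19=e, l+19=e.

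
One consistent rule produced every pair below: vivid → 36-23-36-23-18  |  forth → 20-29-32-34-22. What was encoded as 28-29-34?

v is letter #22 and maps to 36: an offset of 14. The number is (letter's place in the alphabet, a=1) + 14.
Reversing it on 28-29-34: 28→(28−14)÷1=14=n, 29→(29−14)÷1=15=o, 34→(34−14)÷1=20=t.

not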